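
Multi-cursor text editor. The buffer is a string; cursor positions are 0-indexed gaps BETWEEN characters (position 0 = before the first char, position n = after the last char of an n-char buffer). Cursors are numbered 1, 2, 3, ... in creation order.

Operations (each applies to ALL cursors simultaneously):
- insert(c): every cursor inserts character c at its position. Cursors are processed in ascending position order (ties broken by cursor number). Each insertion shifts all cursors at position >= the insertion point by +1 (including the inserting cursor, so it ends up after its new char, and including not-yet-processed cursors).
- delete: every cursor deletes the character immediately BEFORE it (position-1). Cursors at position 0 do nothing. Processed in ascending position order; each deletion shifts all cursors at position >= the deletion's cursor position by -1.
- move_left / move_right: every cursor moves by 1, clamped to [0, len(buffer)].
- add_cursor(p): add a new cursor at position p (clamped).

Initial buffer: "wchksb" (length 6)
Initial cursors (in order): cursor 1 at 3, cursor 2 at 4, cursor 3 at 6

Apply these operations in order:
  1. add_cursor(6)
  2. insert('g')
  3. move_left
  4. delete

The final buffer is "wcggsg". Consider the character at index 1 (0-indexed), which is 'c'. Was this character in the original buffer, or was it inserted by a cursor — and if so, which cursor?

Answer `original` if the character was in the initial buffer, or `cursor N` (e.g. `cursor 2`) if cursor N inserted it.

After op 1 (add_cursor(6)): buffer="wchksb" (len 6), cursors c1@3 c2@4 c3@6 c4@6, authorship ......
After op 2 (insert('g')): buffer="wchgkgsbgg" (len 10), cursors c1@4 c2@6 c3@10 c4@10, authorship ...1.2..34
After op 3 (move_left): buffer="wchgkgsbgg" (len 10), cursors c1@3 c2@5 c3@9 c4@9, authorship ...1.2..34
After op 4 (delete): buffer="wcggsg" (len 6), cursors c1@2 c2@3 c3@5 c4@5, authorship ..12.4
Authorship (.=original, N=cursor N): . . 1 2 . 4
Index 1: author = original

Answer: original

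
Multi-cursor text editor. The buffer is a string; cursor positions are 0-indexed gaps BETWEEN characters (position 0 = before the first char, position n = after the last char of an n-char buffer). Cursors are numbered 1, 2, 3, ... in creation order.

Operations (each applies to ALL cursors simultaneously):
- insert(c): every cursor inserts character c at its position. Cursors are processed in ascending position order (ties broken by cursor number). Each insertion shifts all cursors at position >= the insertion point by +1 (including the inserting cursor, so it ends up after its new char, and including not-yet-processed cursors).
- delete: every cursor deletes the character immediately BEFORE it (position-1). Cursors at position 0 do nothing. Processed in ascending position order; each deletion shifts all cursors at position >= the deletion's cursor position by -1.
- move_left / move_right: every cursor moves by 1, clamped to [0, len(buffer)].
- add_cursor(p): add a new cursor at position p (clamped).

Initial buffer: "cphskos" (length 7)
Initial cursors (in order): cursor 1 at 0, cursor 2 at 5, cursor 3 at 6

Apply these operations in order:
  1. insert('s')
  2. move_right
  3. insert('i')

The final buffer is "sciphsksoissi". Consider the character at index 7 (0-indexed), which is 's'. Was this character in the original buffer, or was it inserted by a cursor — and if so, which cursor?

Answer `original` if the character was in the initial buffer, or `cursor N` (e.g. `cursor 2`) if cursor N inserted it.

After op 1 (insert('s')): buffer="scphsksoss" (len 10), cursors c1@1 c2@7 c3@9, authorship 1.....2.3.
After op 2 (move_right): buffer="scphsksoss" (len 10), cursors c1@2 c2@8 c3@10, authorship 1.....2.3.
After op 3 (insert('i')): buffer="sciphsksoissi" (len 13), cursors c1@3 c2@10 c3@13, authorship 1.1....2.23.3
Authorship (.=original, N=cursor N): 1 . 1 . . . . 2 . 2 3 . 3
Index 7: author = 2

Answer: cursor 2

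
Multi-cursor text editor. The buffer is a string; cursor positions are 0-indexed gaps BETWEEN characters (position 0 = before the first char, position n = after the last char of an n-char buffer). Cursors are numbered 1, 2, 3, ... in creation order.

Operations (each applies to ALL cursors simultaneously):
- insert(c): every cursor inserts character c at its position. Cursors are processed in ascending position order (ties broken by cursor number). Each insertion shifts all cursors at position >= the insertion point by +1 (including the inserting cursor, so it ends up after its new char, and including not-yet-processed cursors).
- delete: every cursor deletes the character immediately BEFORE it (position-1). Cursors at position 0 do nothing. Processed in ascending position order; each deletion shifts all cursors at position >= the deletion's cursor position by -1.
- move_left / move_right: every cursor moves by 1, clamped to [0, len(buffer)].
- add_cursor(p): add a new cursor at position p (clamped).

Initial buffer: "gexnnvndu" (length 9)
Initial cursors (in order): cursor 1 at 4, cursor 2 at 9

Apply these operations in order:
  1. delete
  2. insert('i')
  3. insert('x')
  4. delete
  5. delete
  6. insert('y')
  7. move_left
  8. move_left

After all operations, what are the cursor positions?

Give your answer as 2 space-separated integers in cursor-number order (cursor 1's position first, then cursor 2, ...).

After op 1 (delete): buffer="gexnvnd" (len 7), cursors c1@3 c2@7, authorship .......
After op 2 (insert('i')): buffer="gexinvndi" (len 9), cursors c1@4 c2@9, authorship ...1....2
After op 3 (insert('x')): buffer="gexixnvndix" (len 11), cursors c1@5 c2@11, authorship ...11....22
After op 4 (delete): buffer="gexinvndi" (len 9), cursors c1@4 c2@9, authorship ...1....2
After op 5 (delete): buffer="gexnvnd" (len 7), cursors c1@3 c2@7, authorship .......
After op 6 (insert('y')): buffer="gexynvndy" (len 9), cursors c1@4 c2@9, authorship ...1....2
After op 7 (move_left): buffer="gexynvndy" (len 9), cursors c1@3 c2@8, authorship ...1....2
After op 8 (move_left): buffer="gexynvndy" (len 9), cursors c1@2 c2@7, authorship ...1....2

Answer: 2 7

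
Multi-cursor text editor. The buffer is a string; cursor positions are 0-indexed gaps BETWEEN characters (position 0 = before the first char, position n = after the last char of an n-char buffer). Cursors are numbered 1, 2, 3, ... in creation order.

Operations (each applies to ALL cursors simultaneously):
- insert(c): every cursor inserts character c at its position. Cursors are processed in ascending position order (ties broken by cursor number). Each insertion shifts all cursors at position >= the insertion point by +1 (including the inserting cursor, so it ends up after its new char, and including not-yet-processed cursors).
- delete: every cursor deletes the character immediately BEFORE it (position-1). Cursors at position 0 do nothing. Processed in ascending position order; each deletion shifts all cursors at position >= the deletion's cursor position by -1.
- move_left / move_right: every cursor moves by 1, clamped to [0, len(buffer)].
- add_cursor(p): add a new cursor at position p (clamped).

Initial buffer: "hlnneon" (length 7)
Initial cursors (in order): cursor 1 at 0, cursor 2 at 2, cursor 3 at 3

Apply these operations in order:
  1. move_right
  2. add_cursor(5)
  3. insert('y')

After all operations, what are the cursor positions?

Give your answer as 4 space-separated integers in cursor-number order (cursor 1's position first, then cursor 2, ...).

After op 1 (move_right): buffer="hlnneon" (len 7), cursors c1@1 c2@3 c3@4, authorship .......
After op 2 (add_cursor(5)): buffer="hlnneon" (len 7), cursors c1@1 c2@3 c3@4 c4@5, authorship .......
After op 3 (insert('y')): buffer="hylnynyeyon" (len 11), cursors c1@2 c2@5 c3@7 c4@9, authorship .1..2.3.4..

Answer: 2 5 7 9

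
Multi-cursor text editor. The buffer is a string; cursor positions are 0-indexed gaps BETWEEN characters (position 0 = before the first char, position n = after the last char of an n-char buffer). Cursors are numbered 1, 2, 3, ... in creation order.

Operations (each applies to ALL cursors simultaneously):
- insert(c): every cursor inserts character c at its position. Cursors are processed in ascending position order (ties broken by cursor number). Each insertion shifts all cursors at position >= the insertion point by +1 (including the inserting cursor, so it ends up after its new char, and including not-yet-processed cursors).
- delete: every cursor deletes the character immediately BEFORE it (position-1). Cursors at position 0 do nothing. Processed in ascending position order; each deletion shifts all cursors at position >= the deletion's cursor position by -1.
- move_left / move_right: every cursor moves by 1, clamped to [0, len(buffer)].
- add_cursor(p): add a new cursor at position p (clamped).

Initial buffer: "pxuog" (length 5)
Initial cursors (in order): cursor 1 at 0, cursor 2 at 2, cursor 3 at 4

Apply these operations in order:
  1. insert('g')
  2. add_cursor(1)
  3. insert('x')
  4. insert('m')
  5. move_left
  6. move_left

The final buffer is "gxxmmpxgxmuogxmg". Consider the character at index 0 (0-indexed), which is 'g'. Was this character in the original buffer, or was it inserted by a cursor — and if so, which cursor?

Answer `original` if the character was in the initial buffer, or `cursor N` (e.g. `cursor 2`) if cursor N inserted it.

After op 1 (insert('g')): buffer="gpxguogg" (len 8), cursors c1@1 c2@4 c3@7, authorship 1..2..3.
After op 2 (add_cursor(1)): buffer="gpxguogg" (len 8), cursors c1@1 c4@1 c2@4 c3@7, authorship 1..2..3.
After op 3 (insert('x')): buffer="gxxpxgxuogxg" (len 12), cursors c1@3 c4@3 c2@7 c3@11, authorship 114..22..33.
After op 4 (insert('m')): buffer="gxxmmpxgxmuogxmg" (len 16), cursors c1@5 c4@5 c2@10 c3@15, authorship 11414..222..333.
After op 5 (move_left): buffer="gxxmmpxgxmuogxmg" (len 16), cursors c1@4 c4@4 c2@9 c3@14, authorship 11414..222..333.
After op 6 (move_left): buffer="gxxmmpxgxmuogxmg" (len 16), cursors c1@3 c4@3 c2@8 c3@13, authorship 11414..222..333.
Authorship (.=original, N=cursor N): 1 1 4 1 4 . . 2 2 2 . . 3 3 3 .
Index 0: author = 1

Answer: cursor 1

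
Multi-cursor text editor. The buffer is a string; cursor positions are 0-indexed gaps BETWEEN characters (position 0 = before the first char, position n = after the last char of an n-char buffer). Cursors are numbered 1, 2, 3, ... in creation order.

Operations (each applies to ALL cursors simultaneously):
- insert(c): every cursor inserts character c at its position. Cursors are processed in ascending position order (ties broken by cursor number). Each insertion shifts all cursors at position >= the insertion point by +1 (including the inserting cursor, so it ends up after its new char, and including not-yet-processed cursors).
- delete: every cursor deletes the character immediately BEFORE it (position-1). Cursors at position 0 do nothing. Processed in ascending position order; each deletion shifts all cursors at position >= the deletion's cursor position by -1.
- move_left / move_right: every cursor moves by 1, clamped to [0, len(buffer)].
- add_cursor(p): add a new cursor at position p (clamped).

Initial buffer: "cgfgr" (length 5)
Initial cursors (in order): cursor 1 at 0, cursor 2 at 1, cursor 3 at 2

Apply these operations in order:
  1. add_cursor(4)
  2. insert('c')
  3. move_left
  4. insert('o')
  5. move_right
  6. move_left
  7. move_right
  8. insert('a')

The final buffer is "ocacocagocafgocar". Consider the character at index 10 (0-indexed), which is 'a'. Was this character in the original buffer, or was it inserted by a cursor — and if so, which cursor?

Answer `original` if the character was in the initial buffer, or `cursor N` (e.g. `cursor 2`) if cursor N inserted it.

Answer: cursor 3

Derivation:
After op 1 (add_cursor(4)): buffer="cgfgr" (len 5), cursors c1@0 c2@1 c3@2 c4@4, authorship .....
After op 2 (insert('c')): buffer="cccgcfgcr" (len 9), cursors c1@1 c2@3 c3@5 c4@8, authorship 1.2.3..4.
After op 3 (move_left): buffer="cccgcfgcr" (len 9), cursors c1@0 c2@2 c3@4 c4@7, authorship 1.2.3..4.
After op 4 (insert('o')): buffer="occocgocfgocr" (len 13), cursors c1@1 c2@4 c3@7 c4@11, authorship 11.22.33..44.
After op 5 (move_right): buffer="occocgocfgocr" (len 13), cursors c1@2 c2@5 c3@8 c4@12, authorship 11.22.33..44.
After op 6 (move_left): buffer="occocgocfgocr" (len 13), cursors c1@1 c2@4 c3@7 c4@11, authorship 11.22.33..44.
After op 7 (move_right): buffer="occocgocfgocr" (len 13), cursors c1@2 c2@5 c3@8 c4@12, authorship 11.22.33..44.
After op 8 (insert('a')): buffer="ocacocagocafgocar" (len 17), cursors c1@3 c2@7 c3@11 c4@16, authorship 111.222.333..444.
Authorship (.=original, N=cursor N): 1 1 1 . 2 2 2 . 3 3 3 . . 4 4 4 .
Index 10: author = 3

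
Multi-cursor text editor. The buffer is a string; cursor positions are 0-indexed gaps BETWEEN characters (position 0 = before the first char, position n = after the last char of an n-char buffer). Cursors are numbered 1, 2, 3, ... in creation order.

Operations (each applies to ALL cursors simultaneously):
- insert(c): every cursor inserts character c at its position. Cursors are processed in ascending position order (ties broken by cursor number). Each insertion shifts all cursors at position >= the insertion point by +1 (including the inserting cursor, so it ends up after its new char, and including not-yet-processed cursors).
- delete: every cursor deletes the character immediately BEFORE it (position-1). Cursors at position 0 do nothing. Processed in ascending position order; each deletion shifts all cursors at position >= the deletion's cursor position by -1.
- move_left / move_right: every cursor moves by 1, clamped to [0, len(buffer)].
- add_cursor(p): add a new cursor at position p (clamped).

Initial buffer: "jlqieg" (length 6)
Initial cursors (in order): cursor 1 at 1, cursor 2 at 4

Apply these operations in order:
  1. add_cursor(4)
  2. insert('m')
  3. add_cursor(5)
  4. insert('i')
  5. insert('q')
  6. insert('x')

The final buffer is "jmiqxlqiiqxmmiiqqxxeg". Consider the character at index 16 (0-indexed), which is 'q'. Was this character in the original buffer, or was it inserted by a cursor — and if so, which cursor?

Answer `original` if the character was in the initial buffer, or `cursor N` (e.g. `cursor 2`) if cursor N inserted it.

Answer: cursor 3

Derivation:
After op 1 (add_cursor(4)): buffer="jlqieg" (len 6), cursors c1@1 c2@4 c3@4, authorship ......
After op 2 (insert('m')): buffer="jmlqimmeg" (len 9), cursors c1@2 c2@7 c3@7, authorship .1...23..
After op 3 (add_cursor(5)): buffer="jmlqimmeg" (len 9), cursors c1@2 c4@5 c2@7 c3@7, authorship .1...23..
After op 4 (insert('i')): buffer="jmilqiimmiieg" (len 13), cursors c1@3 c4@7 c2@11 c3@11, authorship .11...42323..
After op 5 (insert('q')): buffer="jmiqlqiiqmmiiqqeg" (len 17), cursors c1@4 c4@9 c2@15 c3@15, authorship .111...44232323..
After op 6 (insert('x')): buffer="jmiqxlqiiqxmmiiqqxxeg" (len 21), cursors c1@5 c4@11 c2@19 c3@19, authorship .1111...44423232323..
Authorship (.=original, N=cursor N): . 1 1 1 1 . . . 4 4 4 2 3 2 3 2 3 2 3 . .
Index 16: author = 3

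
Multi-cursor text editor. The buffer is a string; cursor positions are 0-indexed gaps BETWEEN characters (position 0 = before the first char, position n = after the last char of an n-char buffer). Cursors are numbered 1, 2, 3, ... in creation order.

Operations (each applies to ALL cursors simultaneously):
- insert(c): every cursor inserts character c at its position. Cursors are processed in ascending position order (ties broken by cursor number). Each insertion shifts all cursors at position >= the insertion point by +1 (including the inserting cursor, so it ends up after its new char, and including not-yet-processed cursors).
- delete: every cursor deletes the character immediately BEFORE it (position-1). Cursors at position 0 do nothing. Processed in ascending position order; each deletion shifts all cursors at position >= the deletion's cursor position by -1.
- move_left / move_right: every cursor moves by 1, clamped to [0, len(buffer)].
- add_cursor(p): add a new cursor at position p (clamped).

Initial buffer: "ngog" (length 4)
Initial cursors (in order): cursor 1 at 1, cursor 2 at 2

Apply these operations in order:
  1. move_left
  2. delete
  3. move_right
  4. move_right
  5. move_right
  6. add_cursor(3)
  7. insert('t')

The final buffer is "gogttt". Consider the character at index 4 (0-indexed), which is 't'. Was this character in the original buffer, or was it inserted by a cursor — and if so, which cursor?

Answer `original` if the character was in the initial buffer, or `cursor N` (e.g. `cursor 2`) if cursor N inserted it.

Answer: cursor 2

Derivation:
After op 1 (move_left): buffer="ngog" (len 4), cursors c1@0 c2@1, authorship ....
After op 2 (delete): buffer="gog" (len 3), cursors c1@0 c2@0, authorship ...
After op 3 (move_right): buffer="gog" (len 3), cursors c1@1 c2@1, authorship ...
After op 4 (move_right): buffer="gog" (len 3), cursors c1@2 c2@2, authorship ...
After op 5 (move_right): buffer="gog" (len 3), cursors c1@3 c2@3, authorship ...
After op 6 (add_cursor(3)): buffer="gog" (len 3), cursors c1@3 c2@3 c3@3, authorship ...
After op 7 (insert('t')): buffer="gogttt" (len 6), cursors c1@6 c2@6 c3@6, authorship ...123
Authorship (.=original, N=cursor N): . . . 1 2 3
Index 4: author = 2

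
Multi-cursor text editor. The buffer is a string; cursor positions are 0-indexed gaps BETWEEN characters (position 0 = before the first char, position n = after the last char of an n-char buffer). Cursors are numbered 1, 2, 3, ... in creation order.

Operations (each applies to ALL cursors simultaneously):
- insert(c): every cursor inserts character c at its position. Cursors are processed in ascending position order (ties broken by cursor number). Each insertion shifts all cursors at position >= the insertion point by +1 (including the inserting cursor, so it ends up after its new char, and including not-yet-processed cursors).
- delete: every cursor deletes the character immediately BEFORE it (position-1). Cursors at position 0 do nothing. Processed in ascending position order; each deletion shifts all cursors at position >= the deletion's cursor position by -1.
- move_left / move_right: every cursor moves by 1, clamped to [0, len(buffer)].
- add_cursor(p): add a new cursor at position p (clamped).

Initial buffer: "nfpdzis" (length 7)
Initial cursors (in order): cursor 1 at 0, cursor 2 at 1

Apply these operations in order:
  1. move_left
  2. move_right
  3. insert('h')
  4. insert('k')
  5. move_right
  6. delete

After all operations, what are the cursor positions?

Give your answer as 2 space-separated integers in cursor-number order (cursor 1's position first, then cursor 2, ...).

After op 1 (move_left): buffer="nfpdzis" (len 7), cursors c1@0 c2@0, authorship .......
After op 2 (move_right): buffer="nfpdzis" (len 7), cursors c1@1 c2@1, authorship .......
After op 3 (insert('h')): buffer="nhhfpdzis" (len 9), cursors c1@3 c2@3, authorship .12......
After op 4 (insert('k')): buffer="nhhkkfpdzis" (len 11), cursors c1@5 c2@5, authorship .1212......
After op 5 (move_right): buffer="nhhkkfpdzis" (len 11), cursors c1@6 c2@6, authorship .1212......
After op 6 (delete): buffer="nhhkpdzis" (len 9), cursors c1@4 c2@4, authorship .121.....

Answer: 4 4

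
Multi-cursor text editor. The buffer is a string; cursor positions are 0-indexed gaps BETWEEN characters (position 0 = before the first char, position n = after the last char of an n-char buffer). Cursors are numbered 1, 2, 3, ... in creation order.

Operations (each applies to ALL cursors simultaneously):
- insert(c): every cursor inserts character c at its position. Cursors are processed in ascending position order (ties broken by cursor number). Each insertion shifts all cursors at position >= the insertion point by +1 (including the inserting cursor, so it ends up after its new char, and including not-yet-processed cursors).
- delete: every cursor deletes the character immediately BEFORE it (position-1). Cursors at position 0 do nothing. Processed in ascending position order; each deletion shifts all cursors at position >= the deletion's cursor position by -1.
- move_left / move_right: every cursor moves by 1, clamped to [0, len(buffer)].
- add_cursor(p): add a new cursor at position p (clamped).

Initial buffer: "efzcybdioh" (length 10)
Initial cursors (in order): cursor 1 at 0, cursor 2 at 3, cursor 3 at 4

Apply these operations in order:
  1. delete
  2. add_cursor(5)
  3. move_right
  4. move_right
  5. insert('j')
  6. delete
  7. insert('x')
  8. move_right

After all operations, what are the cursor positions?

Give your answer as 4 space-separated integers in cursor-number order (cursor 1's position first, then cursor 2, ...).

After op 1 (delete): buffer="efybdioh" (len 8), cursors c1@0 c2@2 c3@2, authorship ........
After op 2 (add_cursor(5)): buffer="efybdioh" (len 8), cursors c1@0 c2@2 c3@2 c4@5, authorship ........
After op 3 (move_right): buffer="efybdioh" (len 8), cursors c1@1 c2@3 c3@3 c4@6, authorship ........
After op 4 (move_right): buffer="efybdioh" (len 8), cursors c1@2 c2@4 c3@4 c4@7, authorship ........
After op 5 (insert('j')): buffer="efjybjjdiojh" (len 12), cursors c1@3 c2@7 c3@7 c4@11, authorship ..1..23...4.
After op 6 (delete): buffer="efybdioh" (len 8), cursors c1@2 c2@4 c3@4 c4@7, authorship ........
After op 7 (insert('x')): buffer="efxybxxdioxh" (len 12), cursors c1@3 c2@7 c3@7 c4@11, authorship ..1..23...4.
After op 8 (move_right): buffer="efxybxxdioxh" (len 12), cursors c1@4 c2@8 c3@8 c4@12, authorship ..1..23...4.

Answer: 4 8 8 12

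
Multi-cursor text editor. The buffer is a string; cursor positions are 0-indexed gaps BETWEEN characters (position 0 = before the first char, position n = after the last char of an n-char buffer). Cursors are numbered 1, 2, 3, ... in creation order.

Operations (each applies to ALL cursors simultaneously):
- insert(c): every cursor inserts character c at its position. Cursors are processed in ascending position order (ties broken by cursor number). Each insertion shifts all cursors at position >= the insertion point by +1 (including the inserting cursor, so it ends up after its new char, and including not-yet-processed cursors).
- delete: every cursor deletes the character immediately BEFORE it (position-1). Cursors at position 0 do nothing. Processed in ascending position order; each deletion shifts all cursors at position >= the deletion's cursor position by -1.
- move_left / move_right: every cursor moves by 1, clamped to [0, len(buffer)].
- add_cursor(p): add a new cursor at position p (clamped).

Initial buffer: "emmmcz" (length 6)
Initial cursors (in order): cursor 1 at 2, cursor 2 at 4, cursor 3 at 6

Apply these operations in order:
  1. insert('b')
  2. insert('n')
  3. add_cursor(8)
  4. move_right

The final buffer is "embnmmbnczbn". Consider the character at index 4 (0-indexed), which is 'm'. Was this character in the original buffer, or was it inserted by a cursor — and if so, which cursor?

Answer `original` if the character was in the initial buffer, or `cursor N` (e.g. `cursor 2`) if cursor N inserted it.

Answer: original

Derivation:
After op 1 (insert('b')): buffer="embmmbczb" (len 9), cursors c1@3 c2@6 c3@9, authorship ..1..2..3
After op 2 (insert('n')): buffer="embnmmbnczbn" (len 12), cursors c1@4 c2@8 c3@12, authorship ..11..22..33
After op 3 (add_cursor(8)): buffer="embnmmbnczbn" (len 12), cursors c1@4 c2@8 c4@8 c3@12, authorship ..11..22..33
After op 4 (move_right): buffer="embnmmbnczbn" (len 12), cursors c1@5 c2@9 c4@9 c3@12, authorship ..11..22..33
Authorship (.=original, N=cursor N): . . 1 1 . . 2 2 . . 3 3
Index 4: author = original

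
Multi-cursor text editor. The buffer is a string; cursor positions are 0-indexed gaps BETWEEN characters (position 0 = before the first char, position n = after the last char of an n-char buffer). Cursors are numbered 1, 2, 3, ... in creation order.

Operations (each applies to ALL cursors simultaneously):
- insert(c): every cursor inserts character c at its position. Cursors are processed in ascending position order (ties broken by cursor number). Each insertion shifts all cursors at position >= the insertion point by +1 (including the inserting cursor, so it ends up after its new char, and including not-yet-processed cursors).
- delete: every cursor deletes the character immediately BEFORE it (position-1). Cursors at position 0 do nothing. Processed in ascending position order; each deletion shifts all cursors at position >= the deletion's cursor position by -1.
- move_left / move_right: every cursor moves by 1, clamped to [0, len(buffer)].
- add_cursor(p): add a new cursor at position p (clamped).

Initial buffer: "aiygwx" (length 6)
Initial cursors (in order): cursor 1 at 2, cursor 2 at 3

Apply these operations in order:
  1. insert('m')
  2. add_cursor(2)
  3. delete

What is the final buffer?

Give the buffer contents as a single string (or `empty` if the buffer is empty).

After op 1 (insert('m')): buffer="aimymgwx" (len 8), cursors c1@3 c2@5, authorship ..1.2...
After op 2 (add_cursor(2)): buffer="aimymgwx" (len 8), cursors c3@2 c1@3 c2@5, authorship ..1.2...
After op 3 (delete): buffer="aygwx" (len 5), cursors c1@1 c3@1 c2@2, authorship .....

Answer: aygwx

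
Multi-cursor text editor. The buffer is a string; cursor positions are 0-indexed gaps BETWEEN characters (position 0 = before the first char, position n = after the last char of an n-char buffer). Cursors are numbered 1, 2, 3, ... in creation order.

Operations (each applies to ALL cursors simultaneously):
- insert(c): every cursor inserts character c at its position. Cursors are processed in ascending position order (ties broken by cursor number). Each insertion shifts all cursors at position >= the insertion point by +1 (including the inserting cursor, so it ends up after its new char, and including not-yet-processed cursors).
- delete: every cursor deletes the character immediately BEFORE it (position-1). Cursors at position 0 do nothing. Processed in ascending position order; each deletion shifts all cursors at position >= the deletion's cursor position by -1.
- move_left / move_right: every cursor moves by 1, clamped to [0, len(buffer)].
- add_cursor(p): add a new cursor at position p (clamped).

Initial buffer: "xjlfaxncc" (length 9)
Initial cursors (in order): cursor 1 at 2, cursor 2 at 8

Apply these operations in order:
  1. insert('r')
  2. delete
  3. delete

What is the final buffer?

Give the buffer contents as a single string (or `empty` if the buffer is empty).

Answer: xlfaxnc

Derivation:
After op 1 (insert('r')): buffer="xjrlfaxncrc" (len 11), cursors c1@3 c2@10, authorship ..1......2.
After op 2 (delete): buffer="xjlfaxncc" (len 9), cursors c1@2 c2@8, authorship .........
After op 3 (delete): buffer="xlfaxnc" (len 7), cursors c1@1 c2@6, authorship .......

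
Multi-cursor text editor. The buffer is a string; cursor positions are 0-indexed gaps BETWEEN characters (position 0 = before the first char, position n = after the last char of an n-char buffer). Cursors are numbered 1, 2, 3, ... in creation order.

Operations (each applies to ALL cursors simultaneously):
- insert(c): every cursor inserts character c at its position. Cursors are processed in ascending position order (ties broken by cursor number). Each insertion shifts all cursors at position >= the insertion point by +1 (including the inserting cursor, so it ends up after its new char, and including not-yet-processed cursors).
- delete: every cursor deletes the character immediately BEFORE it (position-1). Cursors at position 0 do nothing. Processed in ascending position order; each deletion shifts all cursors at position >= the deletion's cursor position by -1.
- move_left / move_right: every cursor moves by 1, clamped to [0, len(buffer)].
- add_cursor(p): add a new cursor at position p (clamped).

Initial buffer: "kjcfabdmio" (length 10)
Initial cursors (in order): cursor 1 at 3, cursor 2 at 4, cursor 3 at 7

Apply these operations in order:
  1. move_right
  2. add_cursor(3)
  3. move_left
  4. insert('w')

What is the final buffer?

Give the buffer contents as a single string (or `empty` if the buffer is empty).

After op 1 (move_right): buffer="kjcfabdmio" (len 10), cursors c1@4 c2@5 c3@8, authorship ..........
After op 2 (add_cursor(3)): buffer="kjcfabdmio" (len 10), cursors c4@3 c1@4 c2@5 c3@8, authorship ..........
After op 3 (move_left): buffer="kjcfabdmio" (len 10), cursors c4@2 c1@3 c2@4 c3@7, authorship ..........
After op 4 (insert('w')): buffer="kjwcwfwabdwmio" (len 14), cursors c4@3 c1@5 c2@7 c3@11, authorship ..4.1.2...3...

Answer: kjwcwfwabdwmio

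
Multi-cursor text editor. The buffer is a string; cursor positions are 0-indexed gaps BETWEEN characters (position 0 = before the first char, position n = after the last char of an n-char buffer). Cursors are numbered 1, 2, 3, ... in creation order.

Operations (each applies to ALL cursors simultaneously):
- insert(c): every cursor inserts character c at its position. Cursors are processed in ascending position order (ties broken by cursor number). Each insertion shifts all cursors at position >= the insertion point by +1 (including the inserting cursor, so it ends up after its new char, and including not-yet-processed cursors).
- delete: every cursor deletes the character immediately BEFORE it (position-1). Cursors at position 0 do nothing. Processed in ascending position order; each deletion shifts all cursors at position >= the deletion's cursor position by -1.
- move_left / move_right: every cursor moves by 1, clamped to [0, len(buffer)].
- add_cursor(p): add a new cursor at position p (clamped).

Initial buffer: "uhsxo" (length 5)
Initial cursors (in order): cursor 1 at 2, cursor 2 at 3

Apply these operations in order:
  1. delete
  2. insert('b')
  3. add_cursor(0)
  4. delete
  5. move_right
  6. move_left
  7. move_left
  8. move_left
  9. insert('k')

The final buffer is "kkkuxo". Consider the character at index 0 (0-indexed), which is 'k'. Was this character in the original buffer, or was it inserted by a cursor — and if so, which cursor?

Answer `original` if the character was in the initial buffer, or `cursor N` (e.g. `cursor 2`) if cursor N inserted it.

Answer: cursor 1

Derivation:
After op 1 (delete): buffer="uxo" (len 3), cursors c1@1 c2@1, authorship ...
After op 2 (insert('b')): buffer="ubbxo" (len 5), cursors c1@3 c2@3, authorship .12..
After op 3 (add_cursor(0)): buffer="ubbxo" (len 5), cursors c3@0 c1@3 c2@3, authorship .12..
After op 4 (delete): buffer="uxo" (len 3), cursors c3@0 c1@1 c2@1, authorship ...
After op 5 (move_right): buffer="uxo" (len 3), cursors c3@1 c1@2 c2@2, authorship ...
After op 6 (move_left): buffer="uxo" (len 3), cursors c3@0 c1@1 c2@1, authorship ...
After op 7 (move_left): buffer="uxo" (len 3), cursors c1@0 c2@0 c3@0, authorship ...
After op 8 (move_left): buffer="uxo" (len 3), cursors c1@0 c2@0 c3@0, authorship ...
After op 9 (insert('k')): buffer="kkkuxo" (len 6), cursors c1@3 c2@3 c3@3, authorship 123...
Authorship (.=original, N=cursor N): 1 2 3 . . .
Index 0: author = 1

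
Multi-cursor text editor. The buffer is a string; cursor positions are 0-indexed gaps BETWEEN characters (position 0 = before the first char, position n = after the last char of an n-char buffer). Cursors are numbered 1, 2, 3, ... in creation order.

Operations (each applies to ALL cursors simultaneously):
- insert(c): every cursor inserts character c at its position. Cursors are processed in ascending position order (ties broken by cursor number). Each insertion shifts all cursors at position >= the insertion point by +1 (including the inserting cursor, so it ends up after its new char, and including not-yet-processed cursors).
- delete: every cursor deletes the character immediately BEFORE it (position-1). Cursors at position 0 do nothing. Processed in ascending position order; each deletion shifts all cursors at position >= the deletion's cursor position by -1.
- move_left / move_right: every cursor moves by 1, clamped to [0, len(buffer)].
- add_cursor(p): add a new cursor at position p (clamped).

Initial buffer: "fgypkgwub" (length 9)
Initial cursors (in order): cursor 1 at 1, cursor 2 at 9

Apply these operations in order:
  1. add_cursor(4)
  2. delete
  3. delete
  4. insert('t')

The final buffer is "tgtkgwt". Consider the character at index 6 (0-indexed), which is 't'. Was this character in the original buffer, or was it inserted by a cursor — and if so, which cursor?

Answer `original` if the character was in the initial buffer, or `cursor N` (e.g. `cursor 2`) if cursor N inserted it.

Answer: cursor 2

Derivation:
After op 1 (add_cursor(4)): buffer="fgypkgwub" (len 9), cursors c1@1 c3@4 c2@9, authorship .........
After op 2 (delete): buffer="gykgwu" (len 6), cursors c1@0 c3@2 c2@6, authorship ......
After op 3 (delete): buffer="gkgw" (len 4), cursors c1@0 c3@1 c2@4, authorship ....
After op 4 (insert('t')): buffer="tgtkgwt" (len 7), cursors c1@1 c3@3 c2@7, authorship 1.3...2
Authorship (.=original, N=cursor N): 1 . 3 . . . 2
Index 6: author = 2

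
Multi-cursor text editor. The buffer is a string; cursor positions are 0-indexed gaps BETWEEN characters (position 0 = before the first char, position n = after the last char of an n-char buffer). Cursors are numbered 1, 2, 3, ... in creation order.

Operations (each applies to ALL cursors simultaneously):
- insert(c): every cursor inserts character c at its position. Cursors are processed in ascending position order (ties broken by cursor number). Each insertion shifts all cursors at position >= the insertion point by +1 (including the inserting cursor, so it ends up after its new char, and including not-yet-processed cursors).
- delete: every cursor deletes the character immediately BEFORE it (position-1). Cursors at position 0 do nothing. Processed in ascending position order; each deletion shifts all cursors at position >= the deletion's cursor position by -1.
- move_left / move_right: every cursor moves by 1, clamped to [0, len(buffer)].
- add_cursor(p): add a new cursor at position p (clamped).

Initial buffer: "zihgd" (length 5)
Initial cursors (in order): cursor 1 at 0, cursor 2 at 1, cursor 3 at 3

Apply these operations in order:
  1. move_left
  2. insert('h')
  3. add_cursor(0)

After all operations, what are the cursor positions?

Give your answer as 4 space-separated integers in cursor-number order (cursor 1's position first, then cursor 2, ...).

After op 1 (move_left): buffer="zihgd" (len 5), cursors c1@0 c2@0 c3@2, authorship .....
After op 2 (insert('h')): buffer="hhzihhgd" (len 8), cursors c1@2 c2@2 c3@5, authorship 12..3...
After op 3 (add_cursor(0)): buffer="hhzihhgd" (len 8), cursors c4@0 c1@2 c2@2 c3@5, authorship 12..3...

Answer: 2 2 5 0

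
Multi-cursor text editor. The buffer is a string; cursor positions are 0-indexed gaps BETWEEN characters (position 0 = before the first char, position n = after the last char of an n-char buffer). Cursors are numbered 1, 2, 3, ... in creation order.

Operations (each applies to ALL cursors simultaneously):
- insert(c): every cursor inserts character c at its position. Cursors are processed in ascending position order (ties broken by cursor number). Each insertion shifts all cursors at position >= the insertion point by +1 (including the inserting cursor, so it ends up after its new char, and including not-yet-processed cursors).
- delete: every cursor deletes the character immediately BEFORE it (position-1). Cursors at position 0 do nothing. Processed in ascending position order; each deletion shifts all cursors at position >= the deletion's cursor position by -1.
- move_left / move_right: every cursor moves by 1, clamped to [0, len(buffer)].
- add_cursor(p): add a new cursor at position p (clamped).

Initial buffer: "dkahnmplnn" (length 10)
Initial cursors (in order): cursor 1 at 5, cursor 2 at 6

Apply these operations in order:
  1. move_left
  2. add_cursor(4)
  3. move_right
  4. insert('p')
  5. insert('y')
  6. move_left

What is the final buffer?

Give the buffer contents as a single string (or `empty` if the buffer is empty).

After op 1 (move_left): buffer="dkahnmplnn" (len 10), cursors c1@4 c2@5, authorship ..........
After op 2 (add_cursor(4)): buffer="dkahnmplnn" (len 10), cursors c1@4 c3@4 c2@5, authorship ..........
After op 3 (move_right): buffer="dkahnmplnn" (len 10), cursors c1@5 c3@5 c2@6, authorship ..........
After op 4 (insert('p')): buffer="dkahnppmpplnn" (len 13), cursors c1@7 c3@7 c2@9, authorship .....13.2....
After op 5 (insert('y')): buffer="dkahnppyympyplnn" (len 16), cursors c1@9 c3@9 c2@12, authorship .....1313.22....
After op 6 (move_left): buffer="dkahnppyympyplnn" (len 16), cursors c1@8 c3@8 c2@11, authorship .....1313.22....

Answer: dkahnppyympyplnn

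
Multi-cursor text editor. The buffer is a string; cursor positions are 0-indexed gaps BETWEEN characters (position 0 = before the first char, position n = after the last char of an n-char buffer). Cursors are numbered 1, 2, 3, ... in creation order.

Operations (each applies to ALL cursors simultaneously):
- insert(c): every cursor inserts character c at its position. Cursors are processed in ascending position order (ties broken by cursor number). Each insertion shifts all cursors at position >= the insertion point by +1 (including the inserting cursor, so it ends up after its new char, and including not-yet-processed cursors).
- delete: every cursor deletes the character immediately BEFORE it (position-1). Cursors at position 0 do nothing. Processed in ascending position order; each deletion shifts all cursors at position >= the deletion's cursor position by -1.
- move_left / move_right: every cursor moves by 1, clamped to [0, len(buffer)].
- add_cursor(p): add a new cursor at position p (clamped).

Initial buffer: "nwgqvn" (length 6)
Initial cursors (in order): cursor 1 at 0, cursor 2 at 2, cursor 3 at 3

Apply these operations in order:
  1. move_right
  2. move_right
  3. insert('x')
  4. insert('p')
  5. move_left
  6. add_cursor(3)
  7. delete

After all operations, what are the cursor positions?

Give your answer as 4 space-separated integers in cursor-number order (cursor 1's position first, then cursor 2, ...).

After op 1 (move_right): buffer="nwgqvn" (len 6), cursors c1@1 c2@3 c3@4, authorship ......
After op 2 (move_right): buffer="nwgqvn" (len 6), cursors c1@2 c2@4 c3@5, authorship ......
After op 3 (insert('x')): buffer="nwxgqxvxn" (len 9), cursors c1@3 c2@6 c3@8, authorship ..1..2.3.
After op 4 (insert('p')): buffer="nwxpgqxpvxpn" (len 12), cursors c1@4 c2@8 c3@11, authorship ..11..22.33.
After op 5 (move_left): buffer="nwxpgqxpvxpn" (len 12), cursors c1@3 c2@7 c3@10, authorship ..11..22.33.
After op 6 (add_cursor(3)): buffer="nwxpgqxpvxpn" (len 12), cursors c1@3 c4@3 c2@7 c3@10, authorship ..11..22.33.
After op 7 (delete): buffer="npgqpvpn" (len 8), cursors c1@1 c4@1 c2@4 c3@6, authorship .1..2.3.

Answer: 1 4 6 1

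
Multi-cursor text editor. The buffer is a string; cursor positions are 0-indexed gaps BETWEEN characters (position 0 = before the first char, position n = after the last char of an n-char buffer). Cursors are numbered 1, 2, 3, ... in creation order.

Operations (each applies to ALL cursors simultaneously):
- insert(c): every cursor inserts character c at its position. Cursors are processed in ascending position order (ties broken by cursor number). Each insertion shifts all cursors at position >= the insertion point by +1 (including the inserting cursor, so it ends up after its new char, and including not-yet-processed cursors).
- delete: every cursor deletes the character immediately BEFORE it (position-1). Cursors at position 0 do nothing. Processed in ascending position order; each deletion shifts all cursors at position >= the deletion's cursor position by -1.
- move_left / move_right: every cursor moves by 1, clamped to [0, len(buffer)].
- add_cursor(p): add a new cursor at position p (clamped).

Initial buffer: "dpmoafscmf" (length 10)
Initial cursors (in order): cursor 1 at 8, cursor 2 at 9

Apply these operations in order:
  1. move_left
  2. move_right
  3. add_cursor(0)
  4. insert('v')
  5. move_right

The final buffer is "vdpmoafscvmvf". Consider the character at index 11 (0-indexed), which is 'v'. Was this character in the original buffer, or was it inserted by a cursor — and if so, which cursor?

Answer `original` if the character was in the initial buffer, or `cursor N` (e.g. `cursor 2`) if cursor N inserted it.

Answer: cursor 2

Derivation:
After op 1 (move_left): buffer="dpmoafscmf" (len 10), cursors c1@7 c2@8, authorship ..........
After op 2 (move_right): buffer="dpmoafscmf" (len 10), cursors c1@8 c2@9, authorship ..........
After op 3 (add_cursor(0)): buffer="dpmoafscmf" (len 10), cursors c3@0 c1@8 c2@9, authorship ..........
After op 4 (insert('v')): buffer="vdpmoafscvmvf" (len 13), cursors c3@1 c1@10 c2@12, authorship 3........1.2.
After op 5 (move_right): buffer="vdpmoafscvmvf" (len 13), cursors c3@2 c1@11 c2@13, authorship 3........1.2.
Authorship (.=original, N=cursor N): 3 . . . . . . . . 1 . 2 .
Index 11: author = 2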